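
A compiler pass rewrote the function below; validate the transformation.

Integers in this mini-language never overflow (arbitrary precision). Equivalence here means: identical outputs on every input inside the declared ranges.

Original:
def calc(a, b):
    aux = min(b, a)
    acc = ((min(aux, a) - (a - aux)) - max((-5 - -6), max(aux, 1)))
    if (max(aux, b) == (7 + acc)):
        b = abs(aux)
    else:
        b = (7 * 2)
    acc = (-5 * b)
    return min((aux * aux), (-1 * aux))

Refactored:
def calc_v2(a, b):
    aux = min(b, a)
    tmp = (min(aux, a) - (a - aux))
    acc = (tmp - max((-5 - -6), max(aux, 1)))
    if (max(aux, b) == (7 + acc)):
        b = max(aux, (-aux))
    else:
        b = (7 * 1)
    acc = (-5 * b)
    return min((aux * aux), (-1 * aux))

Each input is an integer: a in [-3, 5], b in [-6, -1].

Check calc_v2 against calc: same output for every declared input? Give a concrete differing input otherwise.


Although `2` became `1`, no input in the stated domain can expose it.
Spot check at a=-3, b=-1 — calc: aux=-3, then acc=-4, then (max(aux, b) == (7 + acc)) is false, then b=14, then acc=-70, then returns 3. calc_v2: aux=-3, then tmp=-3, then acc=-4, then (max(aux, b) == (7 + acc)) is false, then b=7, then acc=-35, then returns 3. Both give 3.
Sweeping the whole domain (54 inputs) finds no disagreement.
verdict: equivalent


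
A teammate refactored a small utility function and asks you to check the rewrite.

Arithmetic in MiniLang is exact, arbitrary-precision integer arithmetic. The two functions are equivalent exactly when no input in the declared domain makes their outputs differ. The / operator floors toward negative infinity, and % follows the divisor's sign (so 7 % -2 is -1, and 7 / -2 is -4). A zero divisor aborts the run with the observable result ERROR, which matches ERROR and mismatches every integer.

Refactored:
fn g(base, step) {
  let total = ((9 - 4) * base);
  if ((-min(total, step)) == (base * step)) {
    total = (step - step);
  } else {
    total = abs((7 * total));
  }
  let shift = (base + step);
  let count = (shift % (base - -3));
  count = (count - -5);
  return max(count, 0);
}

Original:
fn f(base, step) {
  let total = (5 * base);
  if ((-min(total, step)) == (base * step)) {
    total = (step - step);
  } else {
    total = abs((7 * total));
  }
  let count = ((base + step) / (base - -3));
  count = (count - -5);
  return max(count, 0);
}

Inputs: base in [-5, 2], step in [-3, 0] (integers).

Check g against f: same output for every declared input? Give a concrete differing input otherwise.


Consider the input base=-5, step=-3.
f: total becomes -25; next ((-min(total, step)) == (base * step)) evaluates to false; next total becomes 175; next count becomes 4; next count becomes 9; next final value 9
g: total becomes -25; next ((-min(total, step)) == (base * step)) evaluates to false; next total becomes 175; next shift becomes -8; next count becomes 0; next count becomes 5; next final value 5
9 vs 5 — the two versions disagree here.
verdict: not equivalent; witness: base=-5, step=-3


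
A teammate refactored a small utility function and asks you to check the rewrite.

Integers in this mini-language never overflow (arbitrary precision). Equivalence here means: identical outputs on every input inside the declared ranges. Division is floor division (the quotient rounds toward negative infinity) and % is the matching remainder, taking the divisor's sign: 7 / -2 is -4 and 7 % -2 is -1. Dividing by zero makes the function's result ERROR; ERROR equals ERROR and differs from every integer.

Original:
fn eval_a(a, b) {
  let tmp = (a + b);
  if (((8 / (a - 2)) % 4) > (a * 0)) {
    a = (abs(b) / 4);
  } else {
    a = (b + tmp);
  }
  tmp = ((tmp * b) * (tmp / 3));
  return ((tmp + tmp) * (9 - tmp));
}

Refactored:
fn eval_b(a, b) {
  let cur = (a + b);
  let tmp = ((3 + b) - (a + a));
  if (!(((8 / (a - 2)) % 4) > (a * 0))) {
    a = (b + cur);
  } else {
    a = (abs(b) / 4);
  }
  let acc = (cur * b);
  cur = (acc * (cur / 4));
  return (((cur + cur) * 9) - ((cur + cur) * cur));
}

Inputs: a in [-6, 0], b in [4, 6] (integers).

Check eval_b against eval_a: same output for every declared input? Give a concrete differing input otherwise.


These are not equivalent — on a=-3, b=6 the outputs split (-324 vs 0).
eval_a: tmp := 3 | (((8 / (a - 2)) % 4) > (a * 0)): true | a := 1 | tmp := 18 | result -324
eval_b: cur := 3 | tmp := 15 | (!(((8 / (a - 2)) % 4) > (a * 0))): false | a := 1 | acc := 18 | cur := 0 | result 0
verdict: not equivalent; witness: a=-3, b=6


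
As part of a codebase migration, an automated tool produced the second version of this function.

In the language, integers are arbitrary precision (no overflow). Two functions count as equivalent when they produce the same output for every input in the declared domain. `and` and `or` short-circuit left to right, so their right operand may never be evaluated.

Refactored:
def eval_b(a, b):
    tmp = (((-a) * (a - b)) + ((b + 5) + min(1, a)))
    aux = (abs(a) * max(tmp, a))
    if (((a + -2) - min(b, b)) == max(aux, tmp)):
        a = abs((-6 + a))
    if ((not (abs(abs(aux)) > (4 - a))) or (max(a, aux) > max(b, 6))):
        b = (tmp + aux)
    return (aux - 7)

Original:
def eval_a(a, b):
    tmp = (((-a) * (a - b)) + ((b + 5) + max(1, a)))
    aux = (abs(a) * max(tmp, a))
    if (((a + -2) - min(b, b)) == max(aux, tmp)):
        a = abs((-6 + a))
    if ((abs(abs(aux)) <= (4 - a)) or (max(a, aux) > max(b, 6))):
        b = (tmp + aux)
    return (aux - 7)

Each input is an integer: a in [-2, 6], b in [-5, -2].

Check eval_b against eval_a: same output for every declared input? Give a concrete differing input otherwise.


Evaluate both at a=-2, b=-5.
eval_a: tmp = 7; aux = 14; (((a + -2) - min(b, b)) == max(aux, tmp)) -> false; ((abs(abs(aux)) <= (4 - a)) or (max(a, aux) > max(b, 6))) -> true; b = 21; return 7
eval_b: tmp = 4; aux = 8; (((a + -2) - min(b, b)) == max(aux, tmp)) -> false; ((not (abs(abs(aux)) > (4 - a))) or (max(a, aux) > max(b, 6))) -> true; b = 12; return 1
7 against 1: the behavior changed.
verdict: not equivalent; witness: a=-2, b=-5


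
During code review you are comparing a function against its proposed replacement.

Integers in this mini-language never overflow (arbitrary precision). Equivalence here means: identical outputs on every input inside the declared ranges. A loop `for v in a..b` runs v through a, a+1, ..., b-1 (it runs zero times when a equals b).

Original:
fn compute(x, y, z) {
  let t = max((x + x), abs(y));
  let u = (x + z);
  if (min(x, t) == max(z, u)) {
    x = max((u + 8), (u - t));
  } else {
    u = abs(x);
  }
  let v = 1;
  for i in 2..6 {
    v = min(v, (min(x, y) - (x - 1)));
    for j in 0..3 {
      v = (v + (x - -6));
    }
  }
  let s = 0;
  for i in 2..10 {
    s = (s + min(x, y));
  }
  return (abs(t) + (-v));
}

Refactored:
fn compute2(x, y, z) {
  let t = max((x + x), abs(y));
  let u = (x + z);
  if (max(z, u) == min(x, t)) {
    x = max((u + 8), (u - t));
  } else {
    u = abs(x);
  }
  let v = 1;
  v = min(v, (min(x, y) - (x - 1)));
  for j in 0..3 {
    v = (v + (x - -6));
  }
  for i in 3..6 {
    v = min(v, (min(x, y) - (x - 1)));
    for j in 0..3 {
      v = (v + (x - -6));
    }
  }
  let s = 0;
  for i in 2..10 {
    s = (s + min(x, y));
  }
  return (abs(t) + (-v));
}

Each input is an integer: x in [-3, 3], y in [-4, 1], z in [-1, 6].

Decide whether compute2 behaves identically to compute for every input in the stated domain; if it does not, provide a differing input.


This is a faithful refactor — arithmetic usage differs; also loop structure differs; also constant usage differs; also min/max/abs usage differs; also statement counts differ, but the computed results match everywhere.
Tracing x=-3, y=-4, z=2: compute: t := 4 | u := -1 | (min(x, t) == max(z, u)): false | u := 3 | v := 1 | iter i=2: | v := 0 | iter j=0: | v := 3 | iter j=1: | v := 6 | iter j=2: | v := 9 | iter i=3: | v := 0 | iter j=0: | v := 3 | iter j=1: | v := 6 | iter j=2: | v := 9 | iter i=4: | v := 0 | iter j=0: | v := 3 | iter j=1: | v := 6 | iter j=2: | v := 9 | iter i=5: | v := 0 | iter j=0: | v := 3 | iter j=1: | v := 6 | iter j=2: | v := 9 | s := 0 | iter i=2: | s := -4 | iter i=3: | s := -8 | iter i=4: | s := -12 | iter i=5: | s := -16 | iter i=6: | s := -20 | iter i=7: | s := -24 | iter i=8: | s := -28 | iter i=9: | s := -32 | result -5 | compute2: t := 4 | u := -1 | (max(z, u) == min(x, t)): false | u := 3 | v := 1 | v := 0 | iter j=0: | v := 3 | iter j=1: | v := 6 | iter j=2: | v := 9 | iter i=3: | v := 0 | iter j=0: | v := 3 | iter j=1: | v := 6 | iter j=2: | v := 9 | iter i=4: | v := 0 | iter j=0: | v := 3 | iter j=1: | v := 6 | iter j=2: | v := 9 | iter i=5: | v := 0 | iter j=0: | v := 3 | iter j=1: | v := 6 | iter j=2: | v := 9 | s := 0 | iter i=2: | s := -4 | iter i=3: | s := -8 | iter i=4: | s := -12 | iter i=5: | s := -16 | iter i=6: | s := -20 | iter i=7: | s := -24 | iter i=8: | s := -28 | iter i=9: | s := -32 | result -5 — matching result -5.
Sweeping the whole domain (336 inputs) finds no disagreement.
verdict: equivalent


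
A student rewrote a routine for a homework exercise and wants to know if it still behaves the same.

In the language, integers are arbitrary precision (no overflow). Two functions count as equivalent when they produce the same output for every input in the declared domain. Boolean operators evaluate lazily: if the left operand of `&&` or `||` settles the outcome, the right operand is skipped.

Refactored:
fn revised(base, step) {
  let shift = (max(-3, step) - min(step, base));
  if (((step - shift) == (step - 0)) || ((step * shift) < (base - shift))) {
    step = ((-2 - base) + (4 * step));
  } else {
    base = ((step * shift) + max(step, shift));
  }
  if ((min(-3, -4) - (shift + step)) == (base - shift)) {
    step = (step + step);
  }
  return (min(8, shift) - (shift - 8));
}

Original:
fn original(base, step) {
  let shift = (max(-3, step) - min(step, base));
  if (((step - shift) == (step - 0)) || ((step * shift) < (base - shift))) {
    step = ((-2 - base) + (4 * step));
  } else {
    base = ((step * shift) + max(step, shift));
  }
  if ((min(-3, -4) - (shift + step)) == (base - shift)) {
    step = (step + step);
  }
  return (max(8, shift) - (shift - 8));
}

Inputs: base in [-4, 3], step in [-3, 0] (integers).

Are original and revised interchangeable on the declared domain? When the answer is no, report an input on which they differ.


base=-4, step=-3 yields 15 from original but 8 from revised.
verdict: not equivalent; witness: base=-4, step=-3


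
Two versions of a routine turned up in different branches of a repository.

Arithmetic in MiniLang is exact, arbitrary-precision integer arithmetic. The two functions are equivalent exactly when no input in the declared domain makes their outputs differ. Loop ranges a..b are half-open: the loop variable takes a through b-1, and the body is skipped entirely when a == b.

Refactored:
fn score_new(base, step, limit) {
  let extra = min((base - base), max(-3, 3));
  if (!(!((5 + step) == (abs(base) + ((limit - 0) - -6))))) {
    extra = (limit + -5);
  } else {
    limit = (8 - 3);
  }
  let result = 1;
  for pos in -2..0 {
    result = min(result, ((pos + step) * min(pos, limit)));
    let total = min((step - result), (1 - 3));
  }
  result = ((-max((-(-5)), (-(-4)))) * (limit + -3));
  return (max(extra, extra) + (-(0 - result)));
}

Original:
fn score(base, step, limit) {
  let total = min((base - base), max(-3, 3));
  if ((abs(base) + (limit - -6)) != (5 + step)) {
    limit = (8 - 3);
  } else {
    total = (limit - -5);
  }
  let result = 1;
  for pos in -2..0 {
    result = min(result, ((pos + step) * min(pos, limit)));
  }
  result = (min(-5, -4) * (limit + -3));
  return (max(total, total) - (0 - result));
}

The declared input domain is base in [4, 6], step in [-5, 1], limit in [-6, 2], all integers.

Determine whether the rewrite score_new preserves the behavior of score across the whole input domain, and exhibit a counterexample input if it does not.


Consider the input base=4, step=-1, limit=-6.
score: total=0, then ((abs(base) + (limit - -6)) != (5 + step)) is false, then total=-1, then result=1, then (pos=-2), then result=1, then (pos=-1), then result=1, then result=45, then returns 44
score_new: extra=0, then (!(!((5 + step) == (abs(base) + ((limit - 0) - -6))))) is true, then extra=-11, then result=1, then (pos=-2), then result=1, then total=-2, then (pos=-1), then result=1, then total=-2, then result=45, then returns 34
44 and 34 differ, so these are not the same function on this domain.
verdict: not equivalent; witness: base=4, step=-1, limit=-6


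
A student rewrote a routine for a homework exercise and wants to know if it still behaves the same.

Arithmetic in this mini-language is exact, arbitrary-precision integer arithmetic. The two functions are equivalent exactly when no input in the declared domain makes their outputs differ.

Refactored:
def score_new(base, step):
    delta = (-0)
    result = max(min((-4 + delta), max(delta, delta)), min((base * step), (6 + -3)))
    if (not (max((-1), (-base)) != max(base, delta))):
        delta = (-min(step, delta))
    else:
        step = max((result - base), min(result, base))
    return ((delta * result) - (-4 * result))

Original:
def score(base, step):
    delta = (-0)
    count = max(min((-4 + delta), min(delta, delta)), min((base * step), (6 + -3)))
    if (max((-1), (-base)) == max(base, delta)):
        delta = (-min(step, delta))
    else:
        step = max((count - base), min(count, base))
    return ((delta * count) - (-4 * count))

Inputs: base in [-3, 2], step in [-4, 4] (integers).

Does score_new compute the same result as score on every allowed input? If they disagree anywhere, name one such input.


Equivalent. The one real change (`min(delta, delta)` became `max(delta, delta)`) has no effect anywhere in the declared ranges.
Across all 54 domain points the two functions coincide.
Tracing base=-2, step=1: score: delta becomes 0; next count becomes -2; next (max((-1), (-base)) == max(base, delta)) evaluates to false; next step becomes 0; next final value -8 | score_new: delta becomes 0; next result becomes -2; next (not (max((-1), (-base)) != max(base, delta))) evaluates to false; next step becomes 0; next final value -8 — matching result -8.
verdict: equivalent


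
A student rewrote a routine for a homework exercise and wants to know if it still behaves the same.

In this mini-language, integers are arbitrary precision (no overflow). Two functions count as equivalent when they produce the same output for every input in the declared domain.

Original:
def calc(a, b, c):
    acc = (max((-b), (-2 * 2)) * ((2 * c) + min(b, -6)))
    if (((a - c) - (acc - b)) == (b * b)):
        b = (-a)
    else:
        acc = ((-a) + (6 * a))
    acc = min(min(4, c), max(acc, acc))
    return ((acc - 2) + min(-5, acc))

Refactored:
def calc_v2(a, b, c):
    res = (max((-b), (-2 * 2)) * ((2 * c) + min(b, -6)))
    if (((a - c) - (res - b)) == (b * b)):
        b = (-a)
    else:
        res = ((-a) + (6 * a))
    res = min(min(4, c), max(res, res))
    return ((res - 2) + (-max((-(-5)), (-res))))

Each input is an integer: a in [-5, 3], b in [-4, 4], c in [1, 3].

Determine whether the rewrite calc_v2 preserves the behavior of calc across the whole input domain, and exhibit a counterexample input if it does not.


The two versions differ — the changes include min/max/abs usage differs; and local variable names differ.
Spot check at a=-5, b=3, c=2 — calc: acc=6, then (((a - c) - (acc - b)) == (b * b)) is false, then acc=-25, then acc=-25, then returns -52. calc_v2: res=6, then (((a - c) - (res - b)) == (b * b)) is false, then res=-25, then res=-25, then returns -52. Both give -52.
An exhaustive pass over the 243 declared inputs shows identical outputs.
verdict: equivalent


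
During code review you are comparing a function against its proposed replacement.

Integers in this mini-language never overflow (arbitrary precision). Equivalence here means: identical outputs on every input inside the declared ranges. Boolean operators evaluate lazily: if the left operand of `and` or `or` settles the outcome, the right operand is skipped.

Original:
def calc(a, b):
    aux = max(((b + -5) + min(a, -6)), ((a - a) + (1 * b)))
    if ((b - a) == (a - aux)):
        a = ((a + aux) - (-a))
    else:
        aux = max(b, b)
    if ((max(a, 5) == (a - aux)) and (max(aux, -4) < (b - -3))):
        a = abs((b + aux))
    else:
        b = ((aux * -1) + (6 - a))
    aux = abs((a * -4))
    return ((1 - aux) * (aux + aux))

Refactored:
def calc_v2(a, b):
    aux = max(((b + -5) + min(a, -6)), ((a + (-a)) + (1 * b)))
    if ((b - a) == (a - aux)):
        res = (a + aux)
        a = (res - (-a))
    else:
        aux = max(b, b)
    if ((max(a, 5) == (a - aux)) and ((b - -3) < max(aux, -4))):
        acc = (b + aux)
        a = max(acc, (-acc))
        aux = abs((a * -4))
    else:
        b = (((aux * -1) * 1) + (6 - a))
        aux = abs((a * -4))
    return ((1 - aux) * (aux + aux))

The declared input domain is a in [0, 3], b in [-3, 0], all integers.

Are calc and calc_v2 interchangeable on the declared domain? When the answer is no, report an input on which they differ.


Take a=2, b=-3.
calc: aux becomes -3; next ((b - a) == (a - aux)) evaluates to false; next aux becomes -3; next ((max(a, 5) == (a - aux)) and (max(aux, -4) < (b - -3))) evaluates to true; next a becomes 6; next aux becomes 24; next final value -1104
calc_v2: aux becomes -3; next ((b - a) == (a - aux)) evaluates to false; next aux becomes -3; next ((max(a, 5) == (a - aux)) and ((b - -3) < max(aux, -4))) evaluates to false; next b becomes 7; next aux becomes 8; next final value -112
-1104 vs -112 — the two versions disagree here.
verdict: not equivalent; witness: a=2, b=-3


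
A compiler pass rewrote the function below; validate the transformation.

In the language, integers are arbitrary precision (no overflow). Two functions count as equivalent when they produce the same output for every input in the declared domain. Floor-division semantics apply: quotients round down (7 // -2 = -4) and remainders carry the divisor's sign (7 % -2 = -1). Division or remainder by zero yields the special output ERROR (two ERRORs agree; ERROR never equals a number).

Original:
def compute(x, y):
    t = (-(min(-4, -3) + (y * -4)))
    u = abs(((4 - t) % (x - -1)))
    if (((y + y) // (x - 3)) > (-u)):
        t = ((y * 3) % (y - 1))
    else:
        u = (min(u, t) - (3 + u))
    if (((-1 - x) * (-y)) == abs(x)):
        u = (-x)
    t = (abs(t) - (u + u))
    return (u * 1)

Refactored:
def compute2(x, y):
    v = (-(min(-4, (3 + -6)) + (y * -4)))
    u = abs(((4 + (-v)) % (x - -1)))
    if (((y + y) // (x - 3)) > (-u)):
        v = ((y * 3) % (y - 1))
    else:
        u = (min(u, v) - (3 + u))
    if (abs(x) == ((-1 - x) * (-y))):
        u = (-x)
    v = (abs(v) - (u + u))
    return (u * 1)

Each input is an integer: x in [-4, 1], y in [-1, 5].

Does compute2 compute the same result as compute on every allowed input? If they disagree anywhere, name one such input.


Side by side, the visible changes include: arithmetic usage differs; and local variable names differ; and constant usage differs.
As a probe, take x=-2, y=-1: compute runs t = 0; u = 0; (((y + y) // (x - 3)) > (-u)) -> false; u = -3; (((-1 - x) * (-y)) == abs(x)) -> false; t = 6; return -3; compute2 runs v = 0; u = 0; (((y + y) // (x - 3)) > (-u)) -> false; u = -3; (abs(x) == ((-1 - x) * (-y))) -> false; v = 6; return -3; both end at -3.
Every one of the 42 inputs gives matching results.
verdict: equivalent


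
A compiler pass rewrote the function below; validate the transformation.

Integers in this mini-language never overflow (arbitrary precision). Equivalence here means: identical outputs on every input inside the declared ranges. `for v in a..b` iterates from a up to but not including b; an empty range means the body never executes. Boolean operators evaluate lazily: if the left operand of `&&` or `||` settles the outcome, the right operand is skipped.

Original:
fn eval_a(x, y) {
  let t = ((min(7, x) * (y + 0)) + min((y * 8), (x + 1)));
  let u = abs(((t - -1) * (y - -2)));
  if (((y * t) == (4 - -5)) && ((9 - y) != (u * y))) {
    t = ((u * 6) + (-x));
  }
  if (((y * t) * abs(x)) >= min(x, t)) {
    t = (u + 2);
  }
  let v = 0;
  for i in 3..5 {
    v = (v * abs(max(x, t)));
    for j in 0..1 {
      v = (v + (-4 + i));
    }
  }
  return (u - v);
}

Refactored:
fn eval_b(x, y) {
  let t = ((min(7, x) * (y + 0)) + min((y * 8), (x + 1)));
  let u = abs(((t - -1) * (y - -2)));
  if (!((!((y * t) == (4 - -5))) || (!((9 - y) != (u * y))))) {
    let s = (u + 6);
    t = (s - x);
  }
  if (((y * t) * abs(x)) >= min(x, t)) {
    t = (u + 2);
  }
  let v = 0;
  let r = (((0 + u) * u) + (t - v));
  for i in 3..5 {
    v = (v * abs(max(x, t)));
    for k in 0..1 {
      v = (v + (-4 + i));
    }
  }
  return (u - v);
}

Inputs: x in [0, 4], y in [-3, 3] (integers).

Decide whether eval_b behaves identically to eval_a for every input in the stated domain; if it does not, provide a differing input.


Run the pair on x=1, y=-1.
eval_a: t = -9; u = 8; (((y * t) == (4 - -5)) && ((9 - y) != (u * y))) -> true; t = 47; (((y * t) * abs(x)) >= min(x, t)) -> false; v = 0; [i=3]; v = 0; [j=0]; v = -1; [i=4]; v = -47; [j=0]; v = -47; return 55
eval_b: t = -9; u = 8; (!((!((y * t) == (4 - -5))) || (!((9 - y) != (u * y))))) -> true; s = 14; t = 13; (((y * t) * abs(x)) >= min(x, t)) -> false; v = 0; r = 77; [i=3]; v = 0; [k=0]; v = -1; [i=4]; v = -13; [k=0]; v = -13; return 21
55 vs 21 — the two versions disagree here.
verdict: not equivalent; witness: x=1, y=-1


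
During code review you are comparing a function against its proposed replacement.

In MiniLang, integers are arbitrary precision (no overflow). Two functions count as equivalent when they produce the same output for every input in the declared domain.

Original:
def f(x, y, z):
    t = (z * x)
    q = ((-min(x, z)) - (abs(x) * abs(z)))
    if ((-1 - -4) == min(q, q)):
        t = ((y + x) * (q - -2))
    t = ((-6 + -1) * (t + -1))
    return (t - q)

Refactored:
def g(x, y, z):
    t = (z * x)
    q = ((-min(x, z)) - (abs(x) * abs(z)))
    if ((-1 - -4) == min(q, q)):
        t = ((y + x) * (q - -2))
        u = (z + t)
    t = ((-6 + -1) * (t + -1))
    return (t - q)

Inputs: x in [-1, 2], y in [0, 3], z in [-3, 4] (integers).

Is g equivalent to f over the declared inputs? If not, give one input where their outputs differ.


The two versions differ — the changes include statement counts differ; also arithmetic usage differs; also local variable names differ.
One worked example (x=0, y=2, z=3) — f: t := 0 | q := 0 | ((-1 - -4) == min(q, q)): false | t := 7 | result 7; g: t := 0 | q := 0 | ((-1 - -4) == min(q, q)): false | t := 7 | result 7; agreement on 7.
An exhaustive pass over the 128 declared inputs shows identical outputs.
verdict: equivalent


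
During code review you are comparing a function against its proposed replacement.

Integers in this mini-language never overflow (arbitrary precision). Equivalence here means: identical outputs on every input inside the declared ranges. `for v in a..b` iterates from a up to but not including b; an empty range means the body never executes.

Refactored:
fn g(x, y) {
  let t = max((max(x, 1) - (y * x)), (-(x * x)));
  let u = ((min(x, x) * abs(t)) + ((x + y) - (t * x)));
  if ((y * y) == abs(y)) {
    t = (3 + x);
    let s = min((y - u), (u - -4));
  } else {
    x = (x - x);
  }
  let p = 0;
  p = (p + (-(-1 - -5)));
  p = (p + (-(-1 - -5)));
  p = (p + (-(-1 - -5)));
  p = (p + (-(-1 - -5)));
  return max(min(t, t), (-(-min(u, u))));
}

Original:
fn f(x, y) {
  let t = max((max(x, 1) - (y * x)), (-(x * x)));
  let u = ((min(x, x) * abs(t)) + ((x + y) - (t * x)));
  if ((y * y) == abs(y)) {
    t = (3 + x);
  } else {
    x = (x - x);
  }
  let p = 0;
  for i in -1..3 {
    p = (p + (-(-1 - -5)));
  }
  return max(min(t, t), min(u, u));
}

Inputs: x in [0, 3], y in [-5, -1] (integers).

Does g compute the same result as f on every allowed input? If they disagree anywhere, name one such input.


Side by side, the visible changes include: statement counts differ; also min/max/abs usage differs; also constant usage differs; also arithmetic usage differs; also loop structure differs; also local variable names differ.
Spot check at x=1, y=-5 — f: t=6, then u=-4, then ((y * y) == abs(y)) is false, then x=0, then p=0, then (i=-1), then p=-4, then (i=0), then p=-8, then (i=1), then p=-12, then (i=2), then p=-16, then returns 6. g: t=6, then u=-4, then ((y * y) == abs(y)) is false, then x=0, then p=0, then p=-4, then p=-8, then p=-12, then p=-16, then returns 6. Both give 6.
Every one of the 20 inputs gives matching results.
verdict: equivalent


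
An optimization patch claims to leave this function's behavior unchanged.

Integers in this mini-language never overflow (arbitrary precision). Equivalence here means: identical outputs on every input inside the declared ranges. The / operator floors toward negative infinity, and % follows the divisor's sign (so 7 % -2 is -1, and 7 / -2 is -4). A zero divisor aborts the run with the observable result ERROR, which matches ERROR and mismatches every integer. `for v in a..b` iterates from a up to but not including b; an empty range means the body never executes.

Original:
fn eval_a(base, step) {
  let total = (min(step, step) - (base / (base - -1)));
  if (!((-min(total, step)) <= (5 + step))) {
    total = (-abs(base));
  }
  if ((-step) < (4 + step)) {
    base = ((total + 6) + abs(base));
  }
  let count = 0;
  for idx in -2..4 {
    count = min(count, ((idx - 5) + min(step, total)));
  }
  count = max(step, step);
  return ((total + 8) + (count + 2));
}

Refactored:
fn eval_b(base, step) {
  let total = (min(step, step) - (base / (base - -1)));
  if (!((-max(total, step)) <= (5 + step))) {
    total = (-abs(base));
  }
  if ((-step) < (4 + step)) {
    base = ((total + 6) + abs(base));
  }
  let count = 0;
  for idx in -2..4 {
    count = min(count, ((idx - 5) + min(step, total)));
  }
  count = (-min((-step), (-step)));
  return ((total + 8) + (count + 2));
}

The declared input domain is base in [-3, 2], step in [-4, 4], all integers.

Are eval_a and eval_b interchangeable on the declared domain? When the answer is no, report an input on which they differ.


Run the pair on base=-2, step=-2.
eval_a: total=-4, then (!((-min(total, step)) <= (5 + step))) is true, then total=-2, then ((-step) < (4 + step)) is false, then count=0, then (idx=-2), then count=-9, then (idx=-1), then count=-9, then (idx=0), then count=-9, then (idx=1), then count=-9, then (idx=2), then count=-9, then (idx=3), then count=-9, then count=-2, then returns 6
eval_b: total=-4, then (!((-max(total, step)) <= (5 + step))) is false, then ((-step) < (4 + step)) is false, then count=0, then (idx=-2), then count=-11, then (idx=-1), then count=-11, then (idx=0), then count=-11, then (idx=1), then count=-11, then (idx=2), then count=-11, then (idx=3), then count=-11, then count=-2, then returns 4
6 != 4, so the rewrite changes behavior.
verdict: not equivalent; witness: base=-2, step=-2


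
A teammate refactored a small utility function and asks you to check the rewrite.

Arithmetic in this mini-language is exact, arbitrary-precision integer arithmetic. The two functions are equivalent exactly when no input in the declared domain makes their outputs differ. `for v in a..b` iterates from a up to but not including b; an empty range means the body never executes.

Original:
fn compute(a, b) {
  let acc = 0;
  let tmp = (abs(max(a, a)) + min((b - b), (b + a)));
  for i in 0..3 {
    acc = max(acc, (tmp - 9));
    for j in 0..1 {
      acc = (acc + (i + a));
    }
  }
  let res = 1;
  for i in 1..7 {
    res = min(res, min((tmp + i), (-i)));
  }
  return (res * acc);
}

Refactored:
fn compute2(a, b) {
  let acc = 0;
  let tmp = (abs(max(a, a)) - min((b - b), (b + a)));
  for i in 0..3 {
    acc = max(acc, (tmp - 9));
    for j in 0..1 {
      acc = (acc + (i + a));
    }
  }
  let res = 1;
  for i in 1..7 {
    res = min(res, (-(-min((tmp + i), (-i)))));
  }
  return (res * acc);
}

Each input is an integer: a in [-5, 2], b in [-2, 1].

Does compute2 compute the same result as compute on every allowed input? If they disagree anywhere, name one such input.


On input a=-5, b=-2, compute returns 72 while compute2 returns 0.
verdict: not equivalent; witness: a=-5, b=-2


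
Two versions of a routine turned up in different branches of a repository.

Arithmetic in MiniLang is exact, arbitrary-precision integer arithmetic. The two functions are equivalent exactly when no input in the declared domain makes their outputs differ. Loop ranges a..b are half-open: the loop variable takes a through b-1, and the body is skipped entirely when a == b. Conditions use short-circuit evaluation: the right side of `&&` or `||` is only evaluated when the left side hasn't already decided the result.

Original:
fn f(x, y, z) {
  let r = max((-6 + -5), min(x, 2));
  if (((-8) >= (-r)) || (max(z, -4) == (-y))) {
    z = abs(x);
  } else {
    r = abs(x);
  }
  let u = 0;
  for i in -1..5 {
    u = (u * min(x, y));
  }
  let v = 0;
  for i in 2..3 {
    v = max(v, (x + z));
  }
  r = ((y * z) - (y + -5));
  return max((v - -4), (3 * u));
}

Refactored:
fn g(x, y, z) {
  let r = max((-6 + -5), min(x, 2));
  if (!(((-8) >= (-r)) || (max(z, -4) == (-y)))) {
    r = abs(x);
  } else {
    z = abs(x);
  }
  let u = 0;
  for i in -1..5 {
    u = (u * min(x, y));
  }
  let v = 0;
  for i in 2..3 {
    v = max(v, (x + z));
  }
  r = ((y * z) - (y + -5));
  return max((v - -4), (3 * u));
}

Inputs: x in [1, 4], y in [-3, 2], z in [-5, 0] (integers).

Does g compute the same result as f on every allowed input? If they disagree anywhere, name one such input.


Changes here: boolean connective usage differs; the full 144-point sweep finds no disagreement.
verdict: equivalent


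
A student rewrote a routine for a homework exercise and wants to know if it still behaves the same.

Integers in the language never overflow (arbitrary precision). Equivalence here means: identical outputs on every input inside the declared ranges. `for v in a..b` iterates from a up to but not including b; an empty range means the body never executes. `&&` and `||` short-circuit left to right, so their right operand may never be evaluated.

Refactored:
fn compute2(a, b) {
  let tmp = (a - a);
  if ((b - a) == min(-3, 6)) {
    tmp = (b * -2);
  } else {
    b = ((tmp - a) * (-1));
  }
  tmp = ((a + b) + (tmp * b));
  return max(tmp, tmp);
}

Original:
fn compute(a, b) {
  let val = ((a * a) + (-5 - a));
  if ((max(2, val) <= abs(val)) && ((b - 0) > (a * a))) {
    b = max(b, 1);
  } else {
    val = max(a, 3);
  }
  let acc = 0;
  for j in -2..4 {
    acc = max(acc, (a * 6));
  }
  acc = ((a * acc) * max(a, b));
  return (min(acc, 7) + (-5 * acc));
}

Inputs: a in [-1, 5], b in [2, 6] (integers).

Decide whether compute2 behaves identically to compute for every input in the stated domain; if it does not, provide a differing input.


a=-1, b=2 yields 0 from compute but -2 from compute2.
verdict: not equivalent; witness: a=-1, b=2


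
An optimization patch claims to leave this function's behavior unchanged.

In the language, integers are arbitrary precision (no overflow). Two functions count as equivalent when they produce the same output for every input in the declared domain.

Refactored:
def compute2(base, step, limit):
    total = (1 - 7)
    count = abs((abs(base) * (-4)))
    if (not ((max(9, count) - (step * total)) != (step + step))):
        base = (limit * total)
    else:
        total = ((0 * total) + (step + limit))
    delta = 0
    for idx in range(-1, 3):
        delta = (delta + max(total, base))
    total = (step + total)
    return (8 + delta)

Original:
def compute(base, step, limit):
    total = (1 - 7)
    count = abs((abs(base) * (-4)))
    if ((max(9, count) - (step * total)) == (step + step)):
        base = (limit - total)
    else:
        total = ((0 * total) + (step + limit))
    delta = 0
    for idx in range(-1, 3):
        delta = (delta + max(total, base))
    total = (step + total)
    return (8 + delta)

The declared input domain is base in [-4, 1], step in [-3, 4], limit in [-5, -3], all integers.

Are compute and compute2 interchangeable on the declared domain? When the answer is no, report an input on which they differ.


These are not equivalent — on base=-3, step=-3, limit=-5 the outputs split (12 vs 128).
compute: total := -6 | count := 12 | ((max(9, count) - (step * total)) == (step + step)): true | base := 1 | delta := 0 | iter idx=-1: | delta := 1 | iter idx=0: | delta := 2 | iter idx=1: | delta := 3 | iter idx=2: | delta := 4 | total := -9 | result 12
compute2: total := -6 | count := 12 | (not ((max(9, count) - (step * total)) != (step + step))): true | base := 30 | delta := 0 | iter idx=-1: | delta := 30 | iter idx=0: | delta := 60 | iter idx=1: | delta := 90 | iter idx=2: | delta := 120 | total := -9 | result 128
verdict: not equivalent; witness: base=-3, step=-3, limit=-5


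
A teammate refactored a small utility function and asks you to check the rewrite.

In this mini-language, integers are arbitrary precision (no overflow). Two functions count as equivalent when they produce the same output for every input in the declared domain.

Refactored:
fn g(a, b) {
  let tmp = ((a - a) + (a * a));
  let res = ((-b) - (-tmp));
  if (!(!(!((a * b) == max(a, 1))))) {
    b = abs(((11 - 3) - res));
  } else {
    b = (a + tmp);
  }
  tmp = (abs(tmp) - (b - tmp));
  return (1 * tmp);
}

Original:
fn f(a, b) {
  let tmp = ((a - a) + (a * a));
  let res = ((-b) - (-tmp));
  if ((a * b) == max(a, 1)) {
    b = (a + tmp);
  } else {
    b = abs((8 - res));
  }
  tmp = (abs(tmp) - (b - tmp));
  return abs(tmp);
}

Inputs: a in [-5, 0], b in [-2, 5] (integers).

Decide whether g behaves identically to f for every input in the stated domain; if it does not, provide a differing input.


Not equivalent: a=-2, b=5 separates them (1 vs -1).
f: tmp = 4; res = -1; ((a * b) == max(a, 1)) -> false; b = 9; tmp = -1; return 1
g: tmp = 4; res = -1; (!(!(!((a * b) == max(a, 1))))) -> true; b = 9; tmp = -1; return -1
verdict: not equivalent; witness: a=-2, b=5


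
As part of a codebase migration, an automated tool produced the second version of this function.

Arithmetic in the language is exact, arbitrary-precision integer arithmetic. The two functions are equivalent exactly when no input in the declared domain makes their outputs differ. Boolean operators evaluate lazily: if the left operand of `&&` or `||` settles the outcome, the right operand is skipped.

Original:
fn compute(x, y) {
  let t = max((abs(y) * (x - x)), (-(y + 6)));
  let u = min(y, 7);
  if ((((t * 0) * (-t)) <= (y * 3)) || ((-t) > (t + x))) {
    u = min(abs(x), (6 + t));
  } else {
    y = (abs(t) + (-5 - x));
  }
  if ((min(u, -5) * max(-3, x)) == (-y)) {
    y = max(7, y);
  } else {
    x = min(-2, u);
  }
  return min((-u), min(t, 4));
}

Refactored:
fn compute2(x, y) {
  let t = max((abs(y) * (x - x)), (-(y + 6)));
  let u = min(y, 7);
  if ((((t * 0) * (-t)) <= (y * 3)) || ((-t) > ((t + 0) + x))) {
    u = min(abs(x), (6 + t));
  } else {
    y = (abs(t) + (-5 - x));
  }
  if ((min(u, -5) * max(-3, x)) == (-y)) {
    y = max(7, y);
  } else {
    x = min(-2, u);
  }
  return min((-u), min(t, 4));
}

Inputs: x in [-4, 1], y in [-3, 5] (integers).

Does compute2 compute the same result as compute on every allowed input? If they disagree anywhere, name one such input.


This is a faithful refactor — constant usage differs, plus arithmetic usage differs, but the computed results match everywhere.
As a probe, take x=-3, y=5: compute runs t = 0; u = 5; ((((t * 0) * (-t)) <= (y * 3)) || ((-t) > (t + x))) -> true; u = 3; ((min(u, -5) * max(-3, x)) == (-y)) -> false; x = -2; return -3; compute2 runs t = 0; u = 5; ((((t * 0) * (-t)) <= (y * 3)) || ((-t) > ((t + 0) + x))) -> true; u = 3; ((min(u, -5) * max(-3, x)) == (-y)) -> false; x = -2; return -3; both end at -3.
Checked all 54 inputs in the declared domain: the outputs agree on every one.
verdict: equivalent


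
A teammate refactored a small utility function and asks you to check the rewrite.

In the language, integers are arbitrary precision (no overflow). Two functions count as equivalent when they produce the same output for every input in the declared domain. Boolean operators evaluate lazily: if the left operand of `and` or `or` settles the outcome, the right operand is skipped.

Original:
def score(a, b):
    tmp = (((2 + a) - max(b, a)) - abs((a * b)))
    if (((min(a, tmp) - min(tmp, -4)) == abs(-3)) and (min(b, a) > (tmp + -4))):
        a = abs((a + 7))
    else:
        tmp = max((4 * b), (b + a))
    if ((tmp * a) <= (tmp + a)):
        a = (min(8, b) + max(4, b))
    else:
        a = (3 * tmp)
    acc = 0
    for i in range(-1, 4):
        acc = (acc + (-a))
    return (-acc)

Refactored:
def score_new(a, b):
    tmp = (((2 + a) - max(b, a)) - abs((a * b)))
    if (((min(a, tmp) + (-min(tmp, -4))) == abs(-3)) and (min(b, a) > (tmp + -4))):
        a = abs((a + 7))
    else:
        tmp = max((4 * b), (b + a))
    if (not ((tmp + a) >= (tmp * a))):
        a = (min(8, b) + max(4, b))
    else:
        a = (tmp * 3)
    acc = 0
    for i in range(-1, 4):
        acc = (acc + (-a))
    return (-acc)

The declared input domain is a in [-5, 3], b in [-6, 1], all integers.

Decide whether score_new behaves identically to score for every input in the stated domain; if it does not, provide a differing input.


Not equivalent: a=-5, b=-6 separates them (-165 vs -10).
score: tmp=-28, then (((min(a, tmp) - min(tmp, -4)) == abs(-3)) and (min(b, a) > (tmp + -4))) is false, then tmp=-11, then ((tmp * a) <= (tmp + a)) is false, then a=-33, then acc=0, then (i=-1), then acc=33, then (i=0), then acc=66, then (i=1), then acc=99, then (i=2), then acc=132, then (i=3), then acc=165, then returns -165
score_new: tmp=-28, then (((min(a, tmp) + (-min(tmp, -4))) == abs(-3)) and (min(b, a) > (tmp + -4))) is false, then tmp=-11, then (not ((tmp + a) >= (tmp * a))) is true, then a=-2, then acc=0, then (i=-1), then acc=2, then (i=0), then acc=4, then (i=1), then acc=6, then (i=2), then acc=8, then (i=3), then acc=10, then returns -10
verdict: not equivalent; witness: a=-5, b=-6


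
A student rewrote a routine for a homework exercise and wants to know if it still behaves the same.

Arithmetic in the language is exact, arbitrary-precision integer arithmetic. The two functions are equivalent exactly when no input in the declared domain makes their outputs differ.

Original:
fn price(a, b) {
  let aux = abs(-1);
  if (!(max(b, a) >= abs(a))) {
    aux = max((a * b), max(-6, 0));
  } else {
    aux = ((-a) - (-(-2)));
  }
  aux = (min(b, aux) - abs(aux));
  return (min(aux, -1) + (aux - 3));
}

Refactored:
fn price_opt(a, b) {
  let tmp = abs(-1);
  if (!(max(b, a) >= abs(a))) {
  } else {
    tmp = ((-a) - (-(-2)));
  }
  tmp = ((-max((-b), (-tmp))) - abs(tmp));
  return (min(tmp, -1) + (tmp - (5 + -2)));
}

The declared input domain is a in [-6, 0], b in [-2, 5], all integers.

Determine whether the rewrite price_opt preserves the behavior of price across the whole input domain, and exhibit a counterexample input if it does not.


On input a=-6, b=-2, price returns -31 while price_opt returns -9.
verdict: not equivalent; witness: a=-6, b=-2


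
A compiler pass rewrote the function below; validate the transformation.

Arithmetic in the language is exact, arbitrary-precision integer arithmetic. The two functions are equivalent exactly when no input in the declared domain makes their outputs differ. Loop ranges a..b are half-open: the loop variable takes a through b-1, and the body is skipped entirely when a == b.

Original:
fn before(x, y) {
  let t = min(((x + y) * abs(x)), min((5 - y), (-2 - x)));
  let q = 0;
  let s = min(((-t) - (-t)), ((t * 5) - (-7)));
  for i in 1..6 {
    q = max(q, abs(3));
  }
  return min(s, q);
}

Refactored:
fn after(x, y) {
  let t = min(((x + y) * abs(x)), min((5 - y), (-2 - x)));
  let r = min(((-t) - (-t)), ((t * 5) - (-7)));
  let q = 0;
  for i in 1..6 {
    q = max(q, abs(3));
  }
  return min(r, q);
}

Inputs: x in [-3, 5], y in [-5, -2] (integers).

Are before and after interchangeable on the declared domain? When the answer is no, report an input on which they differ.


Equivalent — the differences include local variable names differ, yet no declared input distinguishes the two.
One worked example (x=2, y=-4) — before: t = -4; q = 0; s = -13; [i=1]; q = 3; [i=2]; q = 3; [i=3]; q = 3; [i=4]; q = 3; [i=5]; q = 3; return -13; after: t = -4; r = -13; q = 0; [i=1]; q = 3; [i=2]; q = 3; [i=3]; q = 3; [i=4]; q = 3; [i=5]; q = 3; return -13; agreement on -13.
Across all 36 domain points the two functions coincide.
verdict: equivalent
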